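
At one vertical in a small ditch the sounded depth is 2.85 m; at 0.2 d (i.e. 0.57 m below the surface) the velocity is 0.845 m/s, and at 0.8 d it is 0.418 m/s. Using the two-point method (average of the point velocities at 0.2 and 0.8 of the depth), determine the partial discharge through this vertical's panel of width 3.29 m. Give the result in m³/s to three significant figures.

v̄ = (0.845 + 0.418) / 2 = 0.6315 m/s
q = v̄ × d × w = 0.6315 × 2.85 × 3.29 = 5.921 m³/s

5.92 m³/s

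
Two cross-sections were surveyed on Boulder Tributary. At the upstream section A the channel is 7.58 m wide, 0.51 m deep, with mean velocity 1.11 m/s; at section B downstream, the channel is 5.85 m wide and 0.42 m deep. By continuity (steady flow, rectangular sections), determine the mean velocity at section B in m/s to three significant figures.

Q = A₁V₁ = (7.58×0.51) × 1.11 = 4.291 m³/s
A₂ = 5.85 × 0.42 = 2.457 m²
V₂ = Q/A₂ = 4.291/2.457 = 1.746 m/s

1.75 m/s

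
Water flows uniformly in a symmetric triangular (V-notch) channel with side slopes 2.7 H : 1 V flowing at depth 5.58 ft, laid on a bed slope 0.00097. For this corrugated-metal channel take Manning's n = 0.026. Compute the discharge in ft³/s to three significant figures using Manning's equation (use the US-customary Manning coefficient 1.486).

A = z·y² = 2.7×5.58² = 84.07 ft²
P = 2y√(1+z²) = 2×5.58×√(1+2.7²) = 32.13 ft
R = A/P = 84.07/32.13 = 2.616 ft
Q = (1.486/n)·A·R^(2/3)·S^(1/2) = (1.486/0.026) × 84.07 × 2.616^(2/3) × 0.00097^(1/2) = 284.1 ft³/s

284 ft³/s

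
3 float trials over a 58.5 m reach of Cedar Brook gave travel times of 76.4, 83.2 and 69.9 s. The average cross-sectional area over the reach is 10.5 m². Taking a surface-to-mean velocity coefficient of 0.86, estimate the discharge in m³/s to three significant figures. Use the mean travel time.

t̄ = (76.4 + 83.2 + 69.9) / 3 = 76.5 s
v_surface = L / t̄ = 58.5 / 76.5 = 0.7647 m/s
v_mean = 0.86 × 0.7647 = 0.6576 m/s
Q = A × v_mean = 10.5 × 0.6576 = 6.905 m³/s

6.91 m³/s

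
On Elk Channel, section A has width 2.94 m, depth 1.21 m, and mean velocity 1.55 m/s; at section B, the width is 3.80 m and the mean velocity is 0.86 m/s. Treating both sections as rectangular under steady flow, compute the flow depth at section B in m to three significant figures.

Q = A₁V₁ = (2.94×1.21) × 1.55 = 5.514 m³/s
d₂ = Q/(b₂ V₂) = 5.514/(3.80×0.86) = 1.687 m

1.69 m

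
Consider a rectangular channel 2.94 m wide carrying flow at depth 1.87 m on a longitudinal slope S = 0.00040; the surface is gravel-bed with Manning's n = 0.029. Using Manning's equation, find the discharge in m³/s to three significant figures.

A = b·y = 2.94 × 1.87 = 5.498 m²
P = b + 2y = 2.94 + 2×1.87 = 6.680 m
R = A/P = 5.498/6.680 = 0.8230 m
Q = (1/n)·A·R^(2/3)·S^(1/2) = (1/0.029) × 5.498 × 0.8230^(2/3) × 0.00040^(1/2) = 3.330 m³/s

3.33 m³/s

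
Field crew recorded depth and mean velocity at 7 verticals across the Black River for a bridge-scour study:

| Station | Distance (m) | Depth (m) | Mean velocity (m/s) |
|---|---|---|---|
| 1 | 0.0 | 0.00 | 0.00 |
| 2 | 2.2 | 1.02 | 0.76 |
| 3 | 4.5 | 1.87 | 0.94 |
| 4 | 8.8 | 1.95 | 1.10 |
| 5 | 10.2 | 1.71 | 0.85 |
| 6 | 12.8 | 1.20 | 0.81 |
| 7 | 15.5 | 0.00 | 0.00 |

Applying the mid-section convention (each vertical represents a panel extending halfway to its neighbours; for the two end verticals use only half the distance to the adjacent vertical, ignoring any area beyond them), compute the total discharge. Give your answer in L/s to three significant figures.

w_2 = (4.5 − 0.0)/2 = 2.25 m; q_2 = 0.76 × 1.02 × 2.25 = 1.744 m³/s
w_3 = (8.8 − 2.2)/2 = 3.3 m; q_3 = 0.94 × 1.87 × 3.3 = 5.801 m³/s
w_4 = (10.2 − 4.5)/2 = 2.85 m; q_4 = 1.10 × 1.95 × 2.85 = 6.113 m³/s
w_5 = (12.8 − 8.8)/2 = 2 m; q_5 = 0.85 × 1.71 × 2 = 2.907 m³/s
w_6 = (15.5 − 10.2)/2 = 2.65 m; q_6 = 0.81 × 1.20 × 2.65 = 2.576 m³/s
Stations 1, 7 contribute zero (depth or velocity is 0).
Q = Σ qᵢ = 19.14 m³/s
= 19.14 × 1000 = 19140 L/s

19100 L/s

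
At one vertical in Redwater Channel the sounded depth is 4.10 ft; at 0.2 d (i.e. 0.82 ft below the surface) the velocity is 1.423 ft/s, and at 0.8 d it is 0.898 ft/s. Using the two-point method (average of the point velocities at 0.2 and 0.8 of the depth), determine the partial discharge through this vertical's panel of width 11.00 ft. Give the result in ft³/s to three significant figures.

52.3 ft³/s

v̄ = (1.423 + 0.898) / 2 = 1.161 ft/s
q = v̄ × d × w = 1.161 × 4.10 × 11.00 = 52.34 ft³/s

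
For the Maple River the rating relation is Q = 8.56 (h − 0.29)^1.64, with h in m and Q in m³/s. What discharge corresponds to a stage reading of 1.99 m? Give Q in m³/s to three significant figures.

20.4 m³/s

Q = 8.56 × (1.99 − 0.29)^1.64 = 8.56 × 1.7^1.64 = 20.44 m³/s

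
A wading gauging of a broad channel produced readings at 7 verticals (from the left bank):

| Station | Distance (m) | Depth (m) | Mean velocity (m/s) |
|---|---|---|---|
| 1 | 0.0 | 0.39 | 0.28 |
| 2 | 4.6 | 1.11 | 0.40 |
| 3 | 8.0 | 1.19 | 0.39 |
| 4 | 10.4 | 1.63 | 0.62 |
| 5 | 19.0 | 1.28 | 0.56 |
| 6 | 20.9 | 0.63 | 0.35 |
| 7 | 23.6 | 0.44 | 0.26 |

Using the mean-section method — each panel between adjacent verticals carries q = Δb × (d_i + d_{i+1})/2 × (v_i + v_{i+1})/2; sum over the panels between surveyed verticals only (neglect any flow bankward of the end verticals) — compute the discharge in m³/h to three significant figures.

47100 m³/h

Panel 1-2: Δb = 4.6 m, d̄ = (0.39+1.11)/2 = 0.75, v̄ = (0.28+0.40)/2 = 0.34 → q = 4.6×0.75×0.34 = 1.173 m³/s
Panel 2-3: Δb = 3.4 m, d̄ = (1.11+1.19)/2 = 1.15, v̄ = (0.40+0.39)/2 = 0.395 → q = 3.4×1.15×0.395 = 1.544 m³/s
Panel 3-4: Δb = 2.4 m, d̄ = (1.19+1.63)/2 = 1.41, v̄ = (0.39+0.62)/2 = 0.505 → q = 2.4×1.41×0.505 = 1.709 m³/s
Panel 4-5: Δb = 8.6 m, d̄ = (1.63+1.28)/2 = 1.455, v̄ = (0.62+0.56)/2 = 0.59 → q = 8.6×1.455×0.59 = 7.383 m³/s
Panel 5-6: Δb = 1.9 m, d̄ = (1.28+0.63)/2 = 0.955, v̄ = (0.56+0.35)/2 = 0.455 → q = 1.9×0.955×0.455 = 0.8256 m³/s
Panel 6-7: Δb = 2.7 m, d̄ = (0.63+0.44)/2 = 0.535, v̄ = (0.35+0.26)/2 = 0.305 → q = 2.7×0.535×0.305 = 0.4406 m³/s
Q = Σ q = 13.08 m³/s
= 13.08 × 3600 = 47070 m³/h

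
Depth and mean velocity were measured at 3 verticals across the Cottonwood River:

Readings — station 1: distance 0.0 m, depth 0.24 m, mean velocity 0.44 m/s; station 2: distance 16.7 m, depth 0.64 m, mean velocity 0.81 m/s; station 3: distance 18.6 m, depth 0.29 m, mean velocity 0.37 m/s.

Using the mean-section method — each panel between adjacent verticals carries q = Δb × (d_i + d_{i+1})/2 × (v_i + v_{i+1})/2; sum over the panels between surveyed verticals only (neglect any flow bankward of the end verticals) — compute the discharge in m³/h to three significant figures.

18400 m³/h

Panel 1-2: Δb = 16.7 m, d̄ = (0.24+0.64)/2 = 0.44, v̄ = (0.44+0.81)/2 = 0.625 → q = 16.7×0.44×0.625 = 4.593 m³/s
Panel 2-3: Δb = 1.9 m, d̄ = (0.64+0.29)/2 = 0.465, v̄ = (0.81+0.37)/2 = 0.59 → q = 1.9×0.465×0.59 = 0.5213 m³/s
Q = Σ q = 5.114 m³/s
= 5.114 × 3600 = 18410 m³/h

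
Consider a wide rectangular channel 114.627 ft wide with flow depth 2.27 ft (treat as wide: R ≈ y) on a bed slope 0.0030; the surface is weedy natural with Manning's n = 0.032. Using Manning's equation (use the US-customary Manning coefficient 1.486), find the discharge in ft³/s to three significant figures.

1140 ft³/s

A = b·y = 114.627 × 2.27 = 260.2 ft²
Wide channel: R ≈ y = 2.27 ft
Q = (1.486/n)·A·R^(2/3)·S^(1/2) = (1.486/0.032) × 260.2 × 2.270^(2/3) × 0.0030^(1/2) = 1143 ft³/s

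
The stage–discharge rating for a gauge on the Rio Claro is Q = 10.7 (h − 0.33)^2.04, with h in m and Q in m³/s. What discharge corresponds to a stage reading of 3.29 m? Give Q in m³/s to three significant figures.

Q = 10.7 × (3.29 − 0.33)^2.04 = 10.7 × 2.96^2.04 = 97.91 m³/s

97.9 m³/s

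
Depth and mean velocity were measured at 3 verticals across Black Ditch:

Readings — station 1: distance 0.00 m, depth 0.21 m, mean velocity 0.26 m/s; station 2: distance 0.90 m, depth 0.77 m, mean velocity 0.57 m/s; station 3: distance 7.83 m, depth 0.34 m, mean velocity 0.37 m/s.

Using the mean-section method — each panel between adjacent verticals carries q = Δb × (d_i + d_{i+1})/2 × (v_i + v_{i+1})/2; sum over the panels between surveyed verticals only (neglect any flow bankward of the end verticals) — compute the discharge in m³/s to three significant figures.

Panel 1-2: Δb = 0.9 m, d̄ = (0.21+0.77)/2 = 0.49, v̄ = (0.26+0.57)/2 = 0.415 → q = 0.9×0.49×0.415 = 0.1830 m³/s
Panel 2-3: Δb = 6.93 m, d̄ = (0.77+0.34)/2 = 0.555, v̄ = (0.57+0.37)/2 = 0.47 → q = 6.93×0.555×0.47 = 1.808 m³/s
Q = Σ q = 1.991 m³/s

1.99 m³/s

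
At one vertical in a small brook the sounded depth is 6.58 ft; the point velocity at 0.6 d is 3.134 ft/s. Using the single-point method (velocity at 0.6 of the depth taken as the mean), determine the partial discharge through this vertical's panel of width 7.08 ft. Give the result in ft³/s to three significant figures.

v̄ = v₀.₆ = 3.134 ft/s
q = v̄ × d × w = 3.134 × 6.58 × 7.08 = 146.0 ft³/s

146 ft³/s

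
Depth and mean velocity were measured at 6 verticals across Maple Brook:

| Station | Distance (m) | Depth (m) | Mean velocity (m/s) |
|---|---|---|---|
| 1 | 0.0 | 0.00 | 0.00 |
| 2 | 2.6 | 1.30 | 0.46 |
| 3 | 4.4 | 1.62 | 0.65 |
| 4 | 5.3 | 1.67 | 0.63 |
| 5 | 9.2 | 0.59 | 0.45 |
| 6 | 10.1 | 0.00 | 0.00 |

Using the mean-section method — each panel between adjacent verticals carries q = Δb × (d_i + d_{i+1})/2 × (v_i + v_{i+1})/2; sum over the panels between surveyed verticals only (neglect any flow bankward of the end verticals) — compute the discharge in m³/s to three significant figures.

5.23 m³/s

Panel 1-2: Δb = 2.6 m, d̄ = (0.00+1.30)/2 = 0.65, v̄ = (0.00+0.46)/2 = 0.23 → q = 2.6×0.65×0.23 = 0.3887 m³/s
Panel 2-3: Δb = 1.8 m, d̄ = (1.30+1.62)/2 = 1.46, v̄ = (0.46+0.65)/2 = 0.555 → q = 1.8×1.46×0.555 = 1.459 m³/s
Panel 3-4: Δb = 0.9 m, d̄ = (1.62+1.67)/2 = 1.645, v̄ = (0.65+0.63)/2 = 0.64 → q = 0.9×1.645×0.64 = 0.9475 m³/s
Panel 4-5: Δb = 3.9 m, d̄ = (1.67+0.59)/2 = 1.13, v̄ = (0.63+0.45)/2 = 0.54 → q = 3.9×1.13×0.54 = 2.380 m³/s
Panel 5-6: Δb = 0.9 m, d̄ = (0.59+0.00)/2 = 0.295, v̄ = (0.45+0.00)/2 = 0.225 → q = 0.9×0.295×0.225 = 0.05974 m³/s
Q = Σ q = 5.234 m³/s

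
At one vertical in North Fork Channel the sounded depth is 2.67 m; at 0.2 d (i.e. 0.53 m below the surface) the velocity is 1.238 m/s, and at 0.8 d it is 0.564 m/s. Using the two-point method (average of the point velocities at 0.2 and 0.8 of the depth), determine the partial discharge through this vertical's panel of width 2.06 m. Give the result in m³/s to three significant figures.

4.96 m³/s

v̄ = (1.238 + 0.564) / 2 = 0.9010 m/s
q = v̄ × d × w = 0.9010 × 2.67 × 2.06 = 4.956 m³/s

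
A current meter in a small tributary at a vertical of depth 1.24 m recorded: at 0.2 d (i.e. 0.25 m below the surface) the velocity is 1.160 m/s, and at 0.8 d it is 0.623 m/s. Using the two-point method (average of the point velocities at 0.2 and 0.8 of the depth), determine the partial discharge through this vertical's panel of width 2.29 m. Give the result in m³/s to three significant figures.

2.53 m³/s

v̄ = (1.160 + 0.623) / 2 = 0.8915 m/s
q = v̄ × d × w = 0.8915 × 1.24 × 2.29 = 2.532 m³/s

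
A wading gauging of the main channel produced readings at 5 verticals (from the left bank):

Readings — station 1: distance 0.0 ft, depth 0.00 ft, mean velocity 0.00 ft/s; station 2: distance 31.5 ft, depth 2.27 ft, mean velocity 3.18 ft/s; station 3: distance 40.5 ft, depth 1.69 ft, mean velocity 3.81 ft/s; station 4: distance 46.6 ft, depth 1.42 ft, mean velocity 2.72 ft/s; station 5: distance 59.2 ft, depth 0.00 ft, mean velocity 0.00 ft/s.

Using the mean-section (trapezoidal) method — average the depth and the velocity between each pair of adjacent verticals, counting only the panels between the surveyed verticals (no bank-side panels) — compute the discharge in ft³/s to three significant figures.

162 ft³/s

Panel 1-2: Δb = 31.5 ft, d̄ = (0.00+2.27)/2 = 1.135, v̄ = (0.00+3.18)/2 = 1.59 → q = 31.5×1.135×1.59 = 56.85 ft³/s
Panel 2-3: Δb = 9 ft, d̄ = (2.27+1.69)/2 = 1.98, v̄ = (3.18+3.81)/2 = 3.495 → q = 9×1.98×3.495 = 62.28 ft³/s
Panel 3-4: Δb = 6.1 ft, d̄ = (1.69+1.42)/2 = 1.555, v̄ = (3.81+2.72)/2 = 3.265 → q = 6.1×1.555×3.265 = 30.97 ft³/s
Panel 4-5: Δb = 12.6 ft, d̄ = (1.42+0.00)/2 = 0.71, v̄ = (2.72+0.00)/2 = 1.36 → q = 12.6×0.71×1.36 = 12.17 ft³/s
Q = Σ q = 162.3 ft³/s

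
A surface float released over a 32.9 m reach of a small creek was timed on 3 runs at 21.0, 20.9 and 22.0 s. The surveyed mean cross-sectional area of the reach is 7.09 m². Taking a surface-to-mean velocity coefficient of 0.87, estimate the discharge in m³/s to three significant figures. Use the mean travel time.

9.53 m³/s

t̄ = (21.0 + 20.9 + 22.0) / 3 = 21.3 s
v_surface = L / t̄ = 32.9 / 21.3 = 1.545 m/s
v_mean = 0.87 × 1.545 = 1.344 m/s
Q = A × v_mean = 7.09 × 1.344 = 9.528 m³/s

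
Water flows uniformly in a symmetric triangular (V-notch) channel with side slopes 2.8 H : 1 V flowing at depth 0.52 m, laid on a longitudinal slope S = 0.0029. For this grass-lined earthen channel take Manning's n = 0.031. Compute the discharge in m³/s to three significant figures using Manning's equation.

0.515 m³/s

A = z·y² = 2.8×0.52² = 0.7571 m²
P = 2y√(1+z²) = 2×0.52×√(1+2.8²) = 3.092 m
R = A/P = 0.7571/3.092 = 0.2449 m
Q = (1/n)·A·R^(2/3)·S^(1/2) = (1/0.031) × 0.7571 × 0.2449^(2/3) × 0.0029^(1/2) = 0.5148 m³/s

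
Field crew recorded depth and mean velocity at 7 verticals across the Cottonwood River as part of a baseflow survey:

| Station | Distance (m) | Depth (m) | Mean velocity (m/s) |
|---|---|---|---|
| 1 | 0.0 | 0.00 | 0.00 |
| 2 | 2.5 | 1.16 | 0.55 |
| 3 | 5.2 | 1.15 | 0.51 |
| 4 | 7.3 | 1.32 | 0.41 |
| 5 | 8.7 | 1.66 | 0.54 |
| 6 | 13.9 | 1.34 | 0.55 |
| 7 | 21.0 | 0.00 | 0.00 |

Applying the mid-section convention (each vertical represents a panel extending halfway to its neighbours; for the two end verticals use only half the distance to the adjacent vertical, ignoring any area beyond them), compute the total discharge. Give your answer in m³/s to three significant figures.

11.5 m³/s

w_2 = (5.2 − 0.0)/2 = 2.6 m; q_2 = 0.55 × 1.16 × 2.6 = 1.659 m³/s
w_3 = (7.3 − 2.5)/2 = 2.4 m; q_3 = 0.51 × 1.15 × 2.4 = 1.408 m³/s
w_4 = (8.7 − 5.2)/2 = 1.75 m; q_4 = 0.41 × 1.32 × 1.75 = 0.9471 m³/s
w_5 = (13.9 − 7.3)/2 = 3.3 m; q_5 = 0.54 × 1.66 × 3.3 = 2.958 m³/s
w_6 = (21.0 − 8.7)/2 = 6.15 m; q_6 = 0.55 × 1.34 × 6.15 = 4.533 m³/s
Stations 1, 7 contribute zero (depth or velocity is 0).
Q = Σ qᵢ = 11.50 m³/s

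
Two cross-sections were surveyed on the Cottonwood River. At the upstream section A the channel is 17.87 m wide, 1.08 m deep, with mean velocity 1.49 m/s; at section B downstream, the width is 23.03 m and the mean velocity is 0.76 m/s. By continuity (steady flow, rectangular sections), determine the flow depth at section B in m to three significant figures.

Q = A₁V₁ = (17.87×1.08) × 1.49 = 28.76 m³/s
d₂ = Q/(b₂ V₂) = 28.76/(23.03×0.76) = 1.643 m

1.64 m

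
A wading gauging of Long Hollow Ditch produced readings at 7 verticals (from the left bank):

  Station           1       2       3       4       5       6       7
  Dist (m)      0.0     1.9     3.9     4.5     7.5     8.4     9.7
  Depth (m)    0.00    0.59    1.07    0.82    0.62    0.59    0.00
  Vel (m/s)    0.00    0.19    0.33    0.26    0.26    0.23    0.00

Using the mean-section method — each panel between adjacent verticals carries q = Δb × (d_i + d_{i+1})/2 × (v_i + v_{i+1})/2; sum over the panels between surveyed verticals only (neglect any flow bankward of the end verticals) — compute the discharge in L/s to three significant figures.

Panel 1-2: Δb = 1.9 m, d̄ = (0.00+0.59)/2 = 0.295, v̄ = (0.00+0.19)/2 = 0.095 → q = 1.9×0.295×0.095 = 0.05325 m³/s
Panel 2-3: Δb = 2 m, d̄ = (0.59+1.07)/2 = 0.83, v̄ = (0.19+0.33)/2 = 0.26 → q = 2×0.83×0.26 = 0.4316 m³/s
Panel 3-4: Δb = 0.6 m, d̄ = (1.07+0.82)/2 = 0.945, v̄ = (0.33+0.26)/2 = 0.295 → q = 0.6×0.945×0.295 = 0.1673 m³/s
Panel 4-5: Δb = 3 m, d̄ = (0.82+0.62)/2 = 0.72, v̄ = (0.26+0.26)/2 = 0.26 → q = 3×0.72×0.26 = 0.5616 m³/s
Panel 5-6: Δb = 0.9 m, d̄ = (0.62+0.59)/2 = 0.605, v̄ = (0.26+0.23)/2 = 0.245 → q = 0.9×0.605×0.245 = 0.1334 m³/s
Panel 6-7: Δb = 1.3 m, d̄ = (0.59+0.00)/2 = 0.295, v̄ = (0.23+0.00)/2 = 0.115 → q = 1.3×0.295×0.115 = 0.04410 m³/s
Q = Σ q = 1.391 m³/s
= 1.391 × 1000 = 1391 L/s

1390 L/s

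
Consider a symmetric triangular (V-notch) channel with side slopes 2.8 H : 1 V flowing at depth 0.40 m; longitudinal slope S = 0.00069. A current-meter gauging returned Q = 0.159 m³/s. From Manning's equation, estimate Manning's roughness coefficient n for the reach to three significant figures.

A = z·y² = 2.8×0.40² = 0.4480 m²
P = 2y√(1+z²) = 2×0.40×√(1+2.8²) = 2.379 m
R = A/P = 0.4480/2.379 = 0.1883 m
n = (1/Q)·A·R^(2/3)·S^(1/2) = (1/0.159) × 0.4480 × 0.3286 × 0.02627 = 0.02432

0.0243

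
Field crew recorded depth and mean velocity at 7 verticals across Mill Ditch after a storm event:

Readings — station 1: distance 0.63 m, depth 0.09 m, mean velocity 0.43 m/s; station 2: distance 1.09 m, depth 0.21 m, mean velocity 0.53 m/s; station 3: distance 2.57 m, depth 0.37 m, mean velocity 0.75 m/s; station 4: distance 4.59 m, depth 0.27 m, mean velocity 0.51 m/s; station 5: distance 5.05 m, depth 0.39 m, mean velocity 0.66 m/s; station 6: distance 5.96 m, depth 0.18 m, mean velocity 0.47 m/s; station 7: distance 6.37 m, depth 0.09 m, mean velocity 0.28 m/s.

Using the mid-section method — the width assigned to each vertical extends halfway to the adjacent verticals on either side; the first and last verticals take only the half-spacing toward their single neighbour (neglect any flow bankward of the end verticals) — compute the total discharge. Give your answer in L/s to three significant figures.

1010 L/s

w_1 = (1.09 − 0.63)/2 = 0.23 m; q_1 = 0.43 × 0.09 × 0.23 = 0.008901 m³/s
w_2 = (2.57 − 0.63)/2 = 0.97 m; q_2 = 0.53 × 0.21 × 0.97 = 0.1080 m³/s
w_3 = (4.59 − 1.09)/2 = 1.75 m; q_3 = 0.75 × 0.37 × 1.75 = 0.4856 m³/s
w_4 = (5.05 − 2.57)/2 = 1.24 m; q_4 = 0.51 × 0.27 × 1.24 = 0.1707 m³/s
w_5 = (5.96 − 4.59)/2 = 0.685 m; q_5 = 0.66 × 0.39 × 0.685 = 0.1763 m³/s
w_6 = (6.37 − 5.05)/2 = 0.66 m; q_6 = 0.47 × 0.18 × 0.66 = 0.05584 m³/s
w_7 = (6.37 − 5.96)/2 = 0.205 m; q_7 = 0.28 × 0.09 × 0.205 = 0.005166 m³/s
Q = Σ qᵢ = 1.011 m³/s
= 1.011 × 1000 = 1011 L/s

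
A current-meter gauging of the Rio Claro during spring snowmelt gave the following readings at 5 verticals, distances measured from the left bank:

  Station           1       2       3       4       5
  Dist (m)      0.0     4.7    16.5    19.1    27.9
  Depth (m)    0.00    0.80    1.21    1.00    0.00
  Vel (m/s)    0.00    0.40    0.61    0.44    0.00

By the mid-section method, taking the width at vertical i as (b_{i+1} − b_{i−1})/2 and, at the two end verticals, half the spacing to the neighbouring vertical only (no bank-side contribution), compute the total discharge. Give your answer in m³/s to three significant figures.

w_2 = (16.5 − 0.0)/2 = 8.25 m; q_2 = 0.40 × 0.80 × 8.25 = 2.640 m³/s
w_3 = (19.1 − 4.7)/2 = 7.2 m; q_3 = 0.61 × 1.21 × 7.2 = 5.314 m³/s
w_4 = (27.9 − 16.5)/2 = 5.7 m; q_4 = 0.44 × 1.00 × 5.7 = 2.508 m³/s
Stations 1, 5 contribute zero (depth or velocity is 0).
Q = Σ qᵢ = 10.46 m³/s

10.5 m³/s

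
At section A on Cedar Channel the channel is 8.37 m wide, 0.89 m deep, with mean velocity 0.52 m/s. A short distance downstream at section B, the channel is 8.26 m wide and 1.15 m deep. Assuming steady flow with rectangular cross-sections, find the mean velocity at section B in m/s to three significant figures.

Q = A₁V₁ = (8.37×0.89) × 0.52 = 3.874 m³/s
A₂ = 8.26 × 1.15 = 9.499 m²
V₂ = Q/A₂ = 3.874/9.499 = 0.4078 m/s

0.408 m/s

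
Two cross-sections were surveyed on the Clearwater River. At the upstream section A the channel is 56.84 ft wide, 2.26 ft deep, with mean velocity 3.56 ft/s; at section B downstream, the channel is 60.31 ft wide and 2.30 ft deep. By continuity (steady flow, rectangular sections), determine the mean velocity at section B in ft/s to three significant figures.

Q = A₁V₁ = (56.84×2.26) × 3.56 = 457.3 ft³/s
A₂ = 60.31 × 2.30 = 138.7 ft²
V₂ = Q/A₂ = 457.3/138.7 = 3.297 ft/s

3.30 ft/s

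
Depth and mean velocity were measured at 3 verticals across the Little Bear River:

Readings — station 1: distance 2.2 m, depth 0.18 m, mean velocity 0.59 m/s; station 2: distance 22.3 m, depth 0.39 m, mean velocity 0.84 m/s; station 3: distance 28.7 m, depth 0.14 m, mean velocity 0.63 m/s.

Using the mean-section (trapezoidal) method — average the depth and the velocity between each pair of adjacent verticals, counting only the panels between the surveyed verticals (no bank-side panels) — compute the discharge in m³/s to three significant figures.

5.34 m³/s

Panel 1-2: Δb = 20.1 m, d̄ = (0.18+0.39)/2 = 0.285, v̄ = (0.59+0.84)/2 = 0.715 → q = 20.1×0.285×0.715 = 4.096 m³/s
Panel 2-3: Δb = 6.4 m, d̄ = (0.39+0.14)/2 = 0.265, v̄ = (0.84+0.63)/2 = 0.735 → q = 6.4×0.265×0.735 = 1.247 m³/s
Q = Σ q = 5.342 m³/s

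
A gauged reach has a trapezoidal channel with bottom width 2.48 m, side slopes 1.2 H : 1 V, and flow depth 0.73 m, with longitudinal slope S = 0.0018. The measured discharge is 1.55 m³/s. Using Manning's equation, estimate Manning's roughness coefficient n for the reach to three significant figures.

A = (b + z·y)·y = (2.48 + 1.2×0.73)×0.73 = 2.450 m²
P = b + 2y√(1+z²) = 2.48 + 2×0.73×√(1+1.2²) = 4.761 m
R = A/P = 2.450/4.761 = 0.5146 m
n = (1/Q)·A·R^(2/3)·S^(1/2) = (1/1.55) × 2.450 × 0.6422 × 0.04243 = 0.04306

0.0431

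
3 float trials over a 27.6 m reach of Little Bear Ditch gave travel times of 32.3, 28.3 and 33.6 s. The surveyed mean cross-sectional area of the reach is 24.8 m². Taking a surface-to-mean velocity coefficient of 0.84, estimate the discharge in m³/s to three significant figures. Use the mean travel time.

18.3 m³/s

t̄ = (32.3 + 28.3 + 33.6) / 3 = 31.4 s
v_surface = L / t̄ = 27.6 / 31.4 = 0.8790 m/s
v_mean = 0.84 × 0.8790 = 0.7383 m/s
Q = A × v_mean = 24.8 × 0.7383 = 18.31 m³/s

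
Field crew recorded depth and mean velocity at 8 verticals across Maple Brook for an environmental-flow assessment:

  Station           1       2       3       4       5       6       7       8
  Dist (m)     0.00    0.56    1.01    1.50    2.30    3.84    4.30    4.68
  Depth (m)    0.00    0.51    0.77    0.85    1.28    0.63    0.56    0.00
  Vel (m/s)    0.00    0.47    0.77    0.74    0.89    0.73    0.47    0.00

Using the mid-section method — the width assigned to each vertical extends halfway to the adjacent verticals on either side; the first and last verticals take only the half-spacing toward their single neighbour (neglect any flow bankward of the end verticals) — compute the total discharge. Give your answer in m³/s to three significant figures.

w_2 = (1.01 − 0.00)/2 = 0.505 m; q_2 = 0.47 × 0.51 × 0.505 = 0.1210 m³/s
w_3 = (1.50 − 0.56)/2 = 0.47 m; q_3 = 0.77 × 0.77 × 0.47 = 0.2787 m³/s
w_4 = (2.30 − 1.01)/2 = 0.645 m; q_4 = 0.74 × 0.85 × 0.645 = 0.4057 m³/s
w_5 = (3.84 − 1.50)/2 = 1.17 m; q_5 = 0.89 × 1.28 × 1.17 = 1.333 m³/s
w_6 = (4.30 − 2.30)/2 = 1 m; q_6 = 0.73 × 0.63 × 1 = 0.4599 m³/s
w_7 = (4.68 − 3.84)/2 = 0.42 m; q_7 = 0.47 × 0.56 × 0.42 = 0.1105 m³/s
Stations 1, 8 contribute zero (depth or velocity is 0).
Q = Σ qᵢ = 2.709 m³/s

2.71 m³/s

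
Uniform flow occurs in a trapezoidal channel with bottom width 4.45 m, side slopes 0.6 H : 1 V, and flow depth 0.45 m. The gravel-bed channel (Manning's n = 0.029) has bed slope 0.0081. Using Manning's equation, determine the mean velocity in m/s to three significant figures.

A = (b + z·y)·y = (4.45 + 0.6×0.45)×0.45 = 2.124 m²
P = b + 2y√(1+z²) = 4.45 + 2×0.45×√(1+0.6²) = 5.500 m
R = A/P = 2.124/5.500 = 0.3862 m
Q = (1/n)·A·R^(2/3)·S^(1/2) = (1/0.029) × 2.124 × 0.3862^(2/3) × 0.0081^(1/2) = 3.496 m³/s
V = Q/A = 3.496/2.124 = 1.646 m/s

1.65 m/s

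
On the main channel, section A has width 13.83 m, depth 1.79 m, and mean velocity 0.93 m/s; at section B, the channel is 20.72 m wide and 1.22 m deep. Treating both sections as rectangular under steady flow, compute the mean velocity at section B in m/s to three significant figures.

Q = A₁V₁ = (13.83×1.79) × 0.93 = 23.02 m³/s
A₂ = 20.72 × 1.22 = 25.28 m²
V₂ = Q/A₂ = 23.02/25.28 = 0.9108 m/s

0.911 m/s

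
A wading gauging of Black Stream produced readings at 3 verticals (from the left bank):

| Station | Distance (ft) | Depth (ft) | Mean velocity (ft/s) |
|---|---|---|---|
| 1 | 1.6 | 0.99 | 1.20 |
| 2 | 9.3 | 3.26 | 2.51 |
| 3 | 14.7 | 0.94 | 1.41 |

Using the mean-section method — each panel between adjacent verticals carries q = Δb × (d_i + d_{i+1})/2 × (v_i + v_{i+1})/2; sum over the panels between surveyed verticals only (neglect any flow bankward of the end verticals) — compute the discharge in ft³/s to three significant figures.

Panel 1-2: Δb = 7.7 ft, d̄ = (0.99+3.26)/2 = 2.125, v̄ = (1.20+2.51)/2 = 1.855 → q = 7.7×2.125×1.855 = 30.35 ft³/s
Panel 2-3: Δb = 5.4 ft, d̄ = (3.26+0.94)/2 = 2.1, v̄ = (2.51+1.41)/2 = 1.96 → q = 5.4×2.1×1.96 = 22.23 ft³/s
Q = Σ q = 52.58 ft³/s

52.6 ft³/s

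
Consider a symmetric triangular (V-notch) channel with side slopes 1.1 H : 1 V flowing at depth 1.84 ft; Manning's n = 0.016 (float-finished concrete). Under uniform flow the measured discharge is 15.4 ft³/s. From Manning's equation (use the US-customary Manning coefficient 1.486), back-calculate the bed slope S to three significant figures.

A = z·y² = 1.1×1.84² = 3.724 ft²
P = 2y√(1+z²) = 2×1.84×√(1+1.1²) = 5.471 ft
R = A/P = 3.724/5.471 = 0.6807 ft
S = (Q·n / (1.486·A·R^(2/3)))² = (15.4×0.016 / (1.486×3.724×0.7738))² = 0.003310

0.00331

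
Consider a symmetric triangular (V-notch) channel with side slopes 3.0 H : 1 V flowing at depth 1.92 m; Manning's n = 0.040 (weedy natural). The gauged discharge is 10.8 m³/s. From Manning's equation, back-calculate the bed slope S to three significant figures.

0.00173

A = z·y² = 3.0×1.92² = 11.06 m²
P = 2y√(1+z²) = 2×1.92×√(1+3.0²) = 12.14 m
R = A/P = 11.06/12.14 = 0.9107 m
S = (Q·n / (1·A·R^(2/3)))² = (10.8×0.040 / (1×11.06×0.9396))² = 0.001728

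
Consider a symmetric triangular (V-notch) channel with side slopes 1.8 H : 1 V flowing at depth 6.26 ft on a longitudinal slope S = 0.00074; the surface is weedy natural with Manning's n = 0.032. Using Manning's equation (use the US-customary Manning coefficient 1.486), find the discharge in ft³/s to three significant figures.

A = z·y² = 1.8×6.26² = 70.54 ft²
P = 2y√(1+z²) = 2×6.26×√(1+1.8²) = 25.78 ft
R = A/P = 70.54/25.78 = 2.736 ft
Q = (1.486/n)·A·R^(2/3)·S^(1/2) = (1.486/0.032) × 70.54 × 2.736^(2/3) × 0.00074^(1/2) = 174.3 ft³/s

174 ft³/s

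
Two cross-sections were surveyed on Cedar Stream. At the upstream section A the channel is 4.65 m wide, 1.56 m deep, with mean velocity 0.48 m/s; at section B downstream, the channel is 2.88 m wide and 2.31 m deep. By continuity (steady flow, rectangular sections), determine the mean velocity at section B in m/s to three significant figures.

0.523 m/s

Q = A₁V₁ = (4.65×1.56) × 0.48 = 3.482 m³/s
A₂ = 2.88 × 2.31 = 6.653 m²
V₂ = Q/A₂ = 3.482/6.653 = 0.5234 m/s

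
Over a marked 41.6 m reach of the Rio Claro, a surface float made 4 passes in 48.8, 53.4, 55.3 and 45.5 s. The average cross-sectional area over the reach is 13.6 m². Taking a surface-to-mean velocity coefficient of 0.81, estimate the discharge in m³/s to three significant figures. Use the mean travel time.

t̄ = (48.8 + 53.4 + 55.3 + 45.5) / 4 = 50.75 s
v_surface = L / t̄ = 41.6 / 50.75 = 0.8197 m/s
v_mean = 0.81 × 0.8197 = 0.6640 m/s
Q = A × v_mean = 13.6 × 0.6640 = 9.030 m³/s

9.03 m³/s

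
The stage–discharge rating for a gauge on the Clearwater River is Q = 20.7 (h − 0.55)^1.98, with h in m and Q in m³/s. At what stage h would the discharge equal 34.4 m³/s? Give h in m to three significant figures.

h − h₀ = (Q/C)^(1/b) = (34.4/20.7)^(1/1.98) = 1.292 m
h = 0.55 + 1.292 = 1.842 m

1.84 m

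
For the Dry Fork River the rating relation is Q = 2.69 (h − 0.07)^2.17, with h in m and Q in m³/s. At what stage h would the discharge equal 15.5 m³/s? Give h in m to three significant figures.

h − h₀ = (Q/C)^(1/b) = (15.5/2.69)^(1/2.17) = 2.241 m
h = 0.07 + 2.241 = 2.311 m

2.31 m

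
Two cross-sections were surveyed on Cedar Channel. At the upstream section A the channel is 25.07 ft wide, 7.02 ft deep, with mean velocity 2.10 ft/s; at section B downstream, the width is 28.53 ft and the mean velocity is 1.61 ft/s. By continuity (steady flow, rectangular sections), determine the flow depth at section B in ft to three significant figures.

8.05 ft

Q = A₁V₁ = (25.07×7.02) × 2.10 = 369.6 ft³/s
d₂ = Q/(b₂ V₂) = 369.6/(28.53×1.61) = 8.046 ft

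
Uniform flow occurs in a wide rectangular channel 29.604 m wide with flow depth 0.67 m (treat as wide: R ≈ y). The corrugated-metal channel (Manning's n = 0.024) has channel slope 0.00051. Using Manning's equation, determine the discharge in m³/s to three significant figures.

A = b·y = 29.604 × 0.67 = 19.83 m²
Wide channel: R ≈ y = 0.67 m
Q = (1/n)·A·R^(2/3)·S^(1/2) = (1/0.024) × 19.83 × 0.6700^(2/3) × 0.00051^(1/2) = 14.29 m³/s

14.3 m³/s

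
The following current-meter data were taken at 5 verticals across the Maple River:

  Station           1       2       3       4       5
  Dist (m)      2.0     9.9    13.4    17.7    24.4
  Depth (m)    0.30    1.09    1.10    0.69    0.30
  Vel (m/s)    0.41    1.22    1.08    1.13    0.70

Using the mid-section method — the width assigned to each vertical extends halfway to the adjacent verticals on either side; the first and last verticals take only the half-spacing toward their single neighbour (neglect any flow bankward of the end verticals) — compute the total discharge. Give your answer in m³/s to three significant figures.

w_1 = (9.9 − 2.0)/2 = 3.95 m; q_1 = 0.41 × 0.30 × 3.95 = 0.4859 m³/s
w_2 = (13.4 − 2.0)/2 = 5.7 m; q_2 = 1.22 × 1.09 × 5.7 = 7.580 m³/s
w_3 = (17.7 − 9.9)/2 = 3.9 m; q_3 = 1.08 × 1.10 × 3.9 = 4.633 m³/s
w_4 = (24.4 − 13.4)/2 = 5.5 m; q_4 = 1.13 × 0.69 × 5.5 = 4.288 m³/s
w_5 = (24.4 − 17.7)/2 = 3.35 m; q_5 = 0.70 × 0.30 × 3.35 = 0.7035 m³/s
Q = Σ qᵢ = 17.69 m³/s

17.7 m³/s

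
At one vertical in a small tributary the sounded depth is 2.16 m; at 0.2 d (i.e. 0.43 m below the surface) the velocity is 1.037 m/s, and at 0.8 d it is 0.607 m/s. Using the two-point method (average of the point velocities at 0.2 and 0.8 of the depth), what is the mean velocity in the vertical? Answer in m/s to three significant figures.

0.822 m/s

v̄ = (1.037 + 0.607) / 2 = 0.8220 m/s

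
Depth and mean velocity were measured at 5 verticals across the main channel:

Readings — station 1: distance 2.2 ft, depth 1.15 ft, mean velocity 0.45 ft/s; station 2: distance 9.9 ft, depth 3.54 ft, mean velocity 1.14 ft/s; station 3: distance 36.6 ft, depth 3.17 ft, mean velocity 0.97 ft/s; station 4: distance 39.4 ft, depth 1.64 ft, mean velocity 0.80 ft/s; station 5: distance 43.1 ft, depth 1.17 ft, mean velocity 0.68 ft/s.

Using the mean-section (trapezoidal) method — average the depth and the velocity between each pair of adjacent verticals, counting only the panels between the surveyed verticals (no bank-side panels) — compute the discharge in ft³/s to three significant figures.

119 ft³/s

Panel 1-2: Δb = 7.7 ft, d̄ = (1.15+3.54)/2 = 2.345, v̄ = (0.45+1.14)/2 = 0.795 → q = 7.7×2.345×0.795 = 14.35 ft³/s
Panel 2-3: Δb = 26.7 ft, d̄ = (3.54+3.17)/2 = 3.355, v̄ = (1.14+0.97)/2 = 1.055 → q = 26.7×3.355×1.055 = 94.51 ft³/s
Panel 3-4: Δb = 2.8 ft, d̄ = (3.17+1.64)/2 = 2.405, v̄ = (0.97+0.80)/2 = 0.885 → q = 2.8×2.405×0.885 = 5.960 ft³/s
Panel 4-5: Δb = 3.7 ft, d̄ = (1.64+1.17)/2 = 1.405, v̄ = (0.80+0.68)/2 = 0.74 → q = 3.7×1.405×0.74 = 3.847 ft³/s
Q = Σ q = 118.7 ft³/s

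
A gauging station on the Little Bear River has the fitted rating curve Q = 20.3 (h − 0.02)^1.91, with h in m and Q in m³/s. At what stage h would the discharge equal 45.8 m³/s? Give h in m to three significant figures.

1.55 m

h − h₀ = (Q/C)^(1/b) = (45.8/20.3)^(1/1.91) = 1.531 m
h = 0.02 + 1.531 = 1.551 m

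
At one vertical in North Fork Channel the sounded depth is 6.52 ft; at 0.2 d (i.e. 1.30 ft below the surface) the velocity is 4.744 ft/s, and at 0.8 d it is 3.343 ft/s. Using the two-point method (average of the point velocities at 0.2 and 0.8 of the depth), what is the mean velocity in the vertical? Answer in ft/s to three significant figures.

v̄ = (4.744 + 3.343) / 2 = 4.044 ft/s

4.04 ft/s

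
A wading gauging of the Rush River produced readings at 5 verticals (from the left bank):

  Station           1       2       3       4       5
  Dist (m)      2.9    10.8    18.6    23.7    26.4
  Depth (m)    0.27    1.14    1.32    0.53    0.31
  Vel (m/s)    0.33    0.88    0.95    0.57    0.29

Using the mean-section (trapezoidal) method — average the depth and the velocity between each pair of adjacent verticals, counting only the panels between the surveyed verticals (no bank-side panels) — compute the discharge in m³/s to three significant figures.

Panel 1-2: Δb = 7.9 m, d̄ = (0.27+1.14)/2 = 0.705, v̄ = (0.33+0.88)/2 = 0.605 → q = 7.9×0.705×0.605 = 3.370 m³/s
Panel 2-3: Δb = 7.8 m, d̄ = (1.14+1.32)/2 = 1.23, v̄ = (0.88+0.95)/2 = 0.915 → q = 7.8×1.23×0.915 = 8.779 m³/s
Panel 3-4: Δb = 5.1 m, d̄ = (1.32+0.53)/2 = 0.925, v̄ = (0.95+0.57)/2 = 0.76 → q = 5.1×0.925×0.76 = 3.585 m³/s
Panel 4-5: Δb = 2.7 m, d̄ = (0.53+0.31)/2 = 0.42, v̄ = (0.57+0.29)/2 = 0.43 → q = 2.7×0.42×0.43 = 0.4876 m³/s
Q = Σ q = 16.22 m³/s

16.2 m³/s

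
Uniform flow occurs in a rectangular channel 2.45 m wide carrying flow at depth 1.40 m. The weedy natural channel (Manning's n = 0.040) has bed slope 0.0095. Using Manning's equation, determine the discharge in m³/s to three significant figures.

6.29 m³/s

A = b·y = 2.45 × 1.40 = 3.430 m²
P = b + 2y = 2.45 + 2×1.40 = 5.250 m
R = A/P = 3.430/5.250 = 0.6533 m
Q = (1/n)·A·R^(2/3)·S^(1/2) = (1/0.040) × 3.430 × 0.6533^(2/3) × 0.0095^(1/2) = 6.293 m³/s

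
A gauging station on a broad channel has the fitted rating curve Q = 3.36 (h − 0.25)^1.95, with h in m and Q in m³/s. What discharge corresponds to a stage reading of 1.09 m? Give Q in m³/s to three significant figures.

Q = 3.36 × (1.09 − 0.25)^1.95 = 3.36 × 0.84^1.95 = 2.392 m³/s

2.39 m³/s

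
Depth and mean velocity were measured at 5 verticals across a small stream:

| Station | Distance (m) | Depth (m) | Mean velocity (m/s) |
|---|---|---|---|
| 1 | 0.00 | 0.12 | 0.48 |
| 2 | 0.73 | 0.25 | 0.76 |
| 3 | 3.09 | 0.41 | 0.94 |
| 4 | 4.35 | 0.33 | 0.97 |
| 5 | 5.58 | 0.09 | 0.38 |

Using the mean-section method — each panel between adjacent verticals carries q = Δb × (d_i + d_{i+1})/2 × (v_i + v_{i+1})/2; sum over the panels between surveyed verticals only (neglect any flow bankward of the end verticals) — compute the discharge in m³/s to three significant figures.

1.37 m³/s

Panel 1-2: Δb = 0.73 m, d̄ = (0.12+0.25)/2 = 0.185, v̄ = (0.48+0.76)/2 = 0.62 → q = 0.73×0.185×0.62 = 0.08373 m³/s
Panel 2-3: Δb = 2.36 m, d̄ = (0.25+0.41)/2 = 0.33, v̄ = (0.76+0.94)/2 = 0.85 → q = 2.36×0.33×0.85 = 0.6620 m³/s
Panel 3-4: Δb = 1.26 m, d̄ = (0.41+0.33)/2 = 0.37, v̄ = (0.94+0.97)/2 = 0.955 → q = 1.26×0.37×0.955 = 0.4452 m³/s
Panel 4-5: Δb = 1.23 m, d̄ = (0.33+0.09)/2 = 0.21, v̄ = (0.97+0.38)/2 = 0.675 → q = 1.23×0.21×0.675 = 0.1744 m³/s
Q = Σ q = 1.365 m³/s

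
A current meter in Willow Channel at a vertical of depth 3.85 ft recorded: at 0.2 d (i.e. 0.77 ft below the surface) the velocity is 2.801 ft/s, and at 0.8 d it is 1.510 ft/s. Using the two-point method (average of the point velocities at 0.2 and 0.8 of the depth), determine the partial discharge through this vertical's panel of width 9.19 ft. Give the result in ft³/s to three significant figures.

v̄ = (2.801 + 1.510) / 2 = 2.156 ft/s
q = v̄ × d × w = 2.156 × 3.85 × 9.19 = 76.26 ft³/s

76.3 ft³/s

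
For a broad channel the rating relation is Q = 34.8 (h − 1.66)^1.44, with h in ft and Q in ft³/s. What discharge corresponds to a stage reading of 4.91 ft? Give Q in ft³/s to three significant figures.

Q = 34.8 × (4.91 − 1.66)^1.44 = 34.8 × 3.25^1.44 = 190.0 ft³/s

190 ft³/s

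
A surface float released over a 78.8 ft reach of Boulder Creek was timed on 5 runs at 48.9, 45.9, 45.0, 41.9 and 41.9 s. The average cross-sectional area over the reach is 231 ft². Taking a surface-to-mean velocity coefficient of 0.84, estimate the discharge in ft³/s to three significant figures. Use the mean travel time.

342 ft³/s

t̄ = (48.9 + 45.9 + 45.0 + 41.9 + 41.9) / 5 = 44.72 s
v_surface = L / t̄ = 78.8 / 44.72 = 1.762 ft/s
v_mean = 0.84 × 1.762 = 1.480 ft/s
Q = A × v_mean = 231 × 1.480 = 341.9 ft³/s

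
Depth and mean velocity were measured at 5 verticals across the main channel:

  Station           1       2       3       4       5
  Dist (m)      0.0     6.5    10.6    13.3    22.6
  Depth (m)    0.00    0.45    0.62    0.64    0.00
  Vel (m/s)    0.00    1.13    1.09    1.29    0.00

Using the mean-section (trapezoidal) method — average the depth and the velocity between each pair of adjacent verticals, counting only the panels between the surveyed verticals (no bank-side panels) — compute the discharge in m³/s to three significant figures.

7.20 m³/s

Panel 1-2: Δb = 6.5 m, d̄ = (0.00+0.45)/2 = 0.225, v̄ = (0.00+1.13)/2 = 0.565 → q = 6.5×0.225×0.565 = 0.8263 m³/s
Panel 2-3: Δb = 4.1 m, d̄ = (0.45+0.62)/2 = 0.535, v̄ = (1.13+1.09)/2 = 1.11 → q = 4.1×0.535×1.11 = 2.435 m³/s
Panel 3-4: Δb = 2.7 m, d̄ = (0.62+0.64)/2 = 0.63, v̄ = (1.09+1.29)/2 = 1.19 → q = 2.7×0.63×1.19 = 2.024 m³/s
Panel 4-5: Δb = 9.3 m, d̄ = (0.64+0.00)/2 = 0.32, v̄ = (1.29+0.00)/2 = 0.645 → q = 9.3×0.32×0.645 = 1.920 m³/s
Q = Σ q = 7.205 m³/s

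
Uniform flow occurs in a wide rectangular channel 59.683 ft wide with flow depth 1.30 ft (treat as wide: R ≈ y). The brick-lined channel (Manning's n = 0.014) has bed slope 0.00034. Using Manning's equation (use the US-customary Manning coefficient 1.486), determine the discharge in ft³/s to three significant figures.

A = b·y = 59.683 × 1.30 = 77.59 ft²
Wide channel: R ≈ y = 1.30 ft
Q = (1.486/n)·A·R^(2/3)·S^(1/2) = (1.486/0.014) × 77.59 × 1.300^(2/3) × 0.00034^(1/2) = 180.9 ft³/s

181 ft³/s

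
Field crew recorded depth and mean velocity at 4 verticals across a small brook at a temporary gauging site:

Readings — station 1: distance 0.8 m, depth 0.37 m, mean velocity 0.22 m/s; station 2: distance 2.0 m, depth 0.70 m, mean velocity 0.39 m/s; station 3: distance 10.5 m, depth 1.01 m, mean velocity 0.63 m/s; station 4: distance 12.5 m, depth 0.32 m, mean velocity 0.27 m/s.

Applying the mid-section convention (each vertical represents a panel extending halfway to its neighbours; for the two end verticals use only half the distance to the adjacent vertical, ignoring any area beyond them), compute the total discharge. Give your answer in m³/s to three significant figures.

w_1 = (2.0 − 0.8)/2 = 0.6 m; q_1 = 0.22 × 0.37 × 0.6 = 0.04884 m³/s
w_2 = (10.5 − 0.8)/2 = 4.85 m; q_2 = 0.39 × 0.70 × 4.85 = 1.324 m³/s
w_3 = (12.5 − 2.0)/2 = 5.25 m; q_3 = 0.63 × 1.01 × 5.25 = 3.341 m³/s
w_4 = (12.5 − 10.5)/2 = 1 m; q_4 = 0.27 × 0.32 × 1 = 0.08640 m³/s
Q = Σ qᵢ = 4.800 m³/s

4.80 m³/s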